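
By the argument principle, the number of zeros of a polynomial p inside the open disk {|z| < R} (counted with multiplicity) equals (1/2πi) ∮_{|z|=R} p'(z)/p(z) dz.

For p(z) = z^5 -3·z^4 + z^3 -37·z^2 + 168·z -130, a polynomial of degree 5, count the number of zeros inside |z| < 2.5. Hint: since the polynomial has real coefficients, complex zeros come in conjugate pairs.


The zeros of p are: (-2 + 3i), (-2 - 3i), 1, (3 + 1i), (3 - 1i).
Their magnitudes are: 3.606, 3.606, 1, 3.162, 3.162.
Zeros with |z| < R = 2.5: 1.
Count = 1.
By the argument principle, (1/2πi) ∮_{|z|=R} p'(z)/p(z) dz equals exactly this count.

Number of zeros inside |z| < 2.5: 1.


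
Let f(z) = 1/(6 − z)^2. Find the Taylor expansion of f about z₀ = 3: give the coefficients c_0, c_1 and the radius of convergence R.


Let w = z − z₀, so z = z₀ + w.
Then 6 − z = 6 − (z₀ + w) = (6 − z₀) − w = 3 − w.
f(z) = 1/(3 − w)^2 = (1/(3)^2) · (1 − w/(3))^{−2}.
By the binomial series (1−u)^{−2} = Σ_{n≥0} C(n+1, 1) u^n for |u|<1, with u = w/(3):
  c_n = C(n+1, 1) / (3)^(n+2).
  c_0 = 1/(3)^2 = 1/9.
  c_1 = 2/(3)^3 = 2/27.
The series is valid for |w/d| < 1, i.e. |z − z₀| < |d|.
Radius of convergence: R = |6 − z₀| = |3| = 3 (distance from z₀ to the singularity z = 6).

c_0 = 1/9, c_1 = 2/27; R = 3.


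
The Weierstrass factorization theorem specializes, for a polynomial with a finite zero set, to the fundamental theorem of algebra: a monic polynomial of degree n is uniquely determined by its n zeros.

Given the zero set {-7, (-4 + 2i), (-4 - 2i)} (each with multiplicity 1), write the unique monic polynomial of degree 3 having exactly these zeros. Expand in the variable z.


The polynomial is p(z) = ∏_{α ∈ S} (z − α), where S = {-7, (-4 + 2i), (-4 - 2i)}.
Expanding the product yields: p(z) = z^3 + 15·z^2 + 76·z + 140.
Note conjugate pairs combine to real quadratics: (z − (-4+2i))(z − (-4−2i)) = z² + 8z + 20.
The resulting polynomial has degree 3 and real coefficients as required.

p(z) = z^3 + 15·z^2 + 76·z + 140.


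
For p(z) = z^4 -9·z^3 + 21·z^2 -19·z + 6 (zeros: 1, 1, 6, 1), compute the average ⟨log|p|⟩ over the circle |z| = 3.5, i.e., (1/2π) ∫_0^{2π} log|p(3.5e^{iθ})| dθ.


Zeros: 1, 1, 1, 6; r = 3.5.
Inside |z| < r: 1, 1, 1. Outside (|z| ≥ r): 6.
p(0) = 6, so log|p(0)| = log(6) = 1.7918.
Apply Jensen: I(r) = log|p(0)| + Σ_k log(r/|z_k|), summed over zeros inside |z| < r.
  log(r/|z_k|) for z_k = 1: log(3.5/1) = 1.2528
  log(r/|z_k|) for z_k = 1: log(3.5/1) = 1.2528
  log(r/|z_k|) for z_k = 1: log(3.5/1) = 1.2528
  Outside zeros (6) contribute nothing to the Jensen sum.
Sum over inside zeros: 3.7583.
I(r) = log|p(0)| + (inside sum) = 1.7918 + 3.7583 = 5.5500.
Note: since some zeros are outside |z| ≤ r, the simplified n·log(r) form does NOT apply — only the inside zeros contribute.

I(r) ≈ 5.5500.


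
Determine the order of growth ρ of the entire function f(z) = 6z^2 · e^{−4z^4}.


M(r) = max_{|z|=r} |6|·|z|^2·|e^{−4z^4}| = 6·r^2 · e^{4r^4} (the factors attain their maxima compatibly on |z|=r). Then log M(r) = log 6 + 2·log r + 4r^4, dominated by the last term, so log log M(r) ~ 4·log r. The polynomial factor 6z^2 contributes only a log r term and does not affect the order. ρ = 4.
Therefore ρ = 4.

Order ρ = 4.


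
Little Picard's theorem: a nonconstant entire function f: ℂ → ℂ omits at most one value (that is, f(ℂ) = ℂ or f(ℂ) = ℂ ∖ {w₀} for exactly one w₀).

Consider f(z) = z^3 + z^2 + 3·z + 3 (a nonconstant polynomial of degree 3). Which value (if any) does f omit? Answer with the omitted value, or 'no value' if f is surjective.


Little Picard bounds the complement of f(ℂ) to at most one point.
For every w ∈ ℂ, the equation p(z) − w = 0 is a nonconstant polynomial in z and hence has at least one root by the fundamental theorem of algebra. So p is surjective onto ℂ, omitting no value.

Omitted value: no value.


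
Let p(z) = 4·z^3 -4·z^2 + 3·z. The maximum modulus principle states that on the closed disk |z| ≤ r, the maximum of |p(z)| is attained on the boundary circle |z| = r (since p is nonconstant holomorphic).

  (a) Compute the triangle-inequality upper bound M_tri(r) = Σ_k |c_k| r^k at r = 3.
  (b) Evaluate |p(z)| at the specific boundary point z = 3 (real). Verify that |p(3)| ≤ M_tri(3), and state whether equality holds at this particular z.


Coefficients: c_0 = 0, c_1 = 3, c_2 = -4, c_3 = 4. Radius r = 3.
Part (a). Triangle bound: M_tri(r) = Σ_k |c_k| r^k
  = |0|·3^0 + |3|·3^1 + |-4|·3^2 + |4|·3^3
  = 0 + 9 + 36 + 108 = 153.
This bounds M(r) := max_{|z|=r} |p(z)| from above; equality holds iff all terms c_k z^k can be made to align in phase at a single z on |z|=r.
Part (b). At z = 3 (real, on the circle |z| = r):
  p(3) = (0)·3^0 + (3)·3^1 + (-4)·3^2 + (4)·3^3 = 81.
  |p(3)| = 81.
Check: |p(3)| = 81 ≤ 153 = M_tri(3). ✓ Equality does not hold at z = 3 (the coefficients have mixed signs, so the terms do not all align in phase there).

M_tri(3) = 153; |p(3)| = 81; equality at z=3: no.


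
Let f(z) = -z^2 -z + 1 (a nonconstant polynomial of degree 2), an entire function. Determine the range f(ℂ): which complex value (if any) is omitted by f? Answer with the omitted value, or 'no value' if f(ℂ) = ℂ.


Little Picard bounds the complement of f(ℂ) to at most one point.
For every w ∈ ℂ, the equation p(z) − w = 0 is a nonconstant polynomial in z and hence has at least one root by the fundamental theorem of algebra. So p is surjective onto ℂ, omitting no value.

Omitted value: no value.


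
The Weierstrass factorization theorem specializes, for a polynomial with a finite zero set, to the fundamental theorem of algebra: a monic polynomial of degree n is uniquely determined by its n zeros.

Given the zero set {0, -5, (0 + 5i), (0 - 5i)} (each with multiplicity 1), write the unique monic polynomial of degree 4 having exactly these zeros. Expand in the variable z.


The polynomial is p(z) = ∏_{α ∈ S} (z − α), where S = {0, -5, (0 + 5i), (0 - 5i)}.
Expanding the product yields: p(z) = z^4 + 5·z^3 + 25·z^2 + 125·z.
Note conjugate pairs combine to real quadratics: (z − (0+5i))(z − (0−5i)) = z² + 25.
The resulting polynomial has degree 4 and real coefficients as required.

p(z) = z^4 + 5·z^3 + 25·z^2 + 125·z.


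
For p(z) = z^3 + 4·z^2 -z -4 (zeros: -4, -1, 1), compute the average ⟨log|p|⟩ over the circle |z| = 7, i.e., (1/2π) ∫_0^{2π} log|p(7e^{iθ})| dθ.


Zeros: -4, -1, 1; r = 7.
Inside |z| < r: -4, -1, 1. Outside (|z| ≥ r): ∅.
p(0) = -4, so log|p(0)| = log(4) = 1.3863.
Apply Jensen: I(r) = log|p(0)| + Σ_k log(r/|z_k|), summed over zeros inside |z| < r.
  log(r/|z_k|) for z_k = -4: log(7/4) = 0.5596
  log(r/|z_k|) for z_k = -1: log(7/1) = 1.9459
  log(r/|z_k|) for z_k = 1: log(7/1) = 1.9459
Sum over inside zeros: 4.4514.
I(r) = log|p(0)| + (inside sum) = 1.3863 + 4.4514 = 5.8377.
Closed form (all zeros inside, monic): I(r) = n·log(r) = 3·log(7) = 5.8377. ✓

I(r) ≈ 5.8377.


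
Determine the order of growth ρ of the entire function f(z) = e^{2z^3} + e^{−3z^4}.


Each summand is entire of order 3 and 4 respectively (as in the single-exponential case). The order of a sum is at most the max of the orders, so ρ ≤ 4. For the lower bound: on |z|=r choose arg z so that -3z^4 is real positive; then |e^{-3z^4}| = e^{3r^4} while |e^{2z^3}| ≤ e^{2r^3} = o(e^{3r^4}). So |f| ≥ e^{3r^4}(1 − o(1)) and ρ ≥ 4. Hence ρ = max(3, 4) = 4.
Therefore ρ = 4.

Order ρ = 4.


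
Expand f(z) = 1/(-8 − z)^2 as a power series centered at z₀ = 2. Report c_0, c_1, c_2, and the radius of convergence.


Let w = z − z₀, so z = z₀ + w.
Then -8 − z = -8 − (z₀ + w) = (-8 − z₀) − w = -10 − w.
f(z) = 1/(-10 − w)^2 = (1/(-10)^2) · (1 − w/(-10))^{−2}.
By the binomial series (1−u)^{−2} = Σ_{n≥0} C(n+1, 1) u^n for |u|<1, with u = w/(-10):
  c_n = C(n+1, 1) / (-10)^(n+2).
  c_0 = 1/(-10)^2 = 1/100.
  c_1 = 2/(-10)^3 = -1/500.
  c_2 = 3/(-10)^4 = 3/10000.
The series is valid for |w/d| < 1, i.e. |z − z₀| < |d|.
Radius of convergence: R = |-8 − z₀| = |-10| = 10 (distance from z₀ to the singularity z = -8).

c_0 = 1/100, c_1 = -1/500, c_2 = 3/10000; R = 10.


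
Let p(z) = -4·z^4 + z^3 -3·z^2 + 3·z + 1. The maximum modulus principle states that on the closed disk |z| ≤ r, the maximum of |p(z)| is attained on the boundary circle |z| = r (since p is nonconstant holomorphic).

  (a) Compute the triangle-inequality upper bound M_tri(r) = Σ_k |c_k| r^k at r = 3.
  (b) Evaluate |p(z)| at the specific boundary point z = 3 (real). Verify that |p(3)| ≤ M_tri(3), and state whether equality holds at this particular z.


Coefficients: c_0 = 1, c_1 = 3, c_2 = -3, c_3 = 1, c_4 = -4. Radius r = 3.
Part (a). Triangle bound: M_tri(r) = Σ_k |c_k| r^k
  = |1|·3^0 + |3|·3^1 + |-3|·3^2 + |1|·3^3 + |-4|·3^4
  = 1 + 9 + 27 + 27 + 324 = 388.
This bounds M(r) := max_{|z|=r} |p(z)| from above; equality holds iff all terms c_k z^k can be made to align in phase at a single z on |z|=r.
Part (b). At z = 3 (real, on the circle |z| = r):
  p(3) = (1)·3^0 + (3)·3^1 + (-3)·3^2 + (1)·3^3 + (-4)·3^4 = -314.
  |p(3)| = 314.
Check: |p(3)| = 314 ≤ 388 = M_tri(3). ✓ Equality does not hold at z = 3 (the coefficients have mixed signs, so the terms do not all align in phase there).

M_tri(3) = 388; |p(3)| = 314; equality at z=3: no.


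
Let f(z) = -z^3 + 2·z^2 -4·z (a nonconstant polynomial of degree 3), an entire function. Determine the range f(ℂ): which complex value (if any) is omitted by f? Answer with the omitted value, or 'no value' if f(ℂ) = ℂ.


Little Picard bounds the complement of f(ℂ) to at most one point.
For every w ∈ ℂ, the equation p(z) − w = 0 is a nonconstant polynomial in z and hence has at least one root by the fundamental theorem of algebra. So p is surjective onto ℂ, omitting no value.

Omitted value: no value.


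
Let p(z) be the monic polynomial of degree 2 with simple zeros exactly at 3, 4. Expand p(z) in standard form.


The polynomial is p(z) = ∏_{α ∈ S} (z − α), where S = {3, 4}.
Expanding the product yields: p(z) = z^2 -7·z + 12.
The resulting polynomial has degree 2 and real coefficients as required.

p(z) = z^2 -7·z + 12.


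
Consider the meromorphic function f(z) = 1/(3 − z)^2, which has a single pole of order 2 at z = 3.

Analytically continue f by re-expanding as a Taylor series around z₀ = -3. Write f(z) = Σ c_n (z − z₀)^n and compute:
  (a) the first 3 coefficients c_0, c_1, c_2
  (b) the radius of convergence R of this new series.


Let w = z − z₀, so z = z₀ + w.
Then 3 − z = 3 − (z₀ + w) = (3 − z₀) − w = 6 − w.
f(z) = 1/(6 − w)^2 = (1/(6)^2) · (1 − w/(6))^{−2}.
By the binomial series (1−u)^{−2} = Σ_{n≥0} C(n+1, 1) u^n for |u|<1, with u = w/(6):
  c_n = C(n+1, 1) / (6)^(n+2).
  c_0 = 1/(6)^2 = 1/36.
  c_1 = 2/(6)^3 = 1/108.
  c_2 = 3/(6)^4 = 1/432.
The series is valid for |w/d| < 1, i.e. |z − z₀| < |d|.
Radius of convergence: R = |3 − z₀| = |6| = 6 (distance from z₀ to the singularity z = 3).

c_0 = 1/36, c_1 = 1/108, c_2 = 1/432; R = 6.


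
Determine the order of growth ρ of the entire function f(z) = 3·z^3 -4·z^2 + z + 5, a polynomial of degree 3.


|f(z)| ≤ Σ|c_k|·r^k = O(r^3) as r → ∞. Polynomial growth is O(e^{r^ε}) for every ε > 0 (since r^3/e^{r^ε} → 0), so ρ ≤ ε for all ε > 0, i.e. ρ = 0. Every nonconstant polynomial has order 0.
Therefore ρ = 0.

Order ρ = 0.


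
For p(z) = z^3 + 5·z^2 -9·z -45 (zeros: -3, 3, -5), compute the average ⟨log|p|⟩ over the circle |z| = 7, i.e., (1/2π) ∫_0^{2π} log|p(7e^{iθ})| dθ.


Zeros: -5, -3, 3; r = 7.
Inside |z| < r: -5, -3, 3. Outside (|z| ≥ r): ∅.
p(0) = -45, so log|p(0)| = log(45) = 3.8067.
Apply Jensen: I(r) = log|p(0)| + Σ_k log(r/|z_k|), summed over zeros inside |z| < r.
  log(r/|z_k|) for z_k = -3: log(7/3) = 0.8473
  log(r/|z_k|) for z_k = 3: log(7/3) = 0.8473
  log(r/|z_k|) for z_k = -5: log(7/5) = 0.3365
Sum over inside zeros: 2.0311.
I(r) = log|p(0)| + (inside sum) = 3.8067 + 2.0311 = 5.8377.
Closed form (all zeros inside, monic): I(r) = n·log(r) = 3·log(7) = 5.8377. ✓

I(r) ≈ 5.8377.


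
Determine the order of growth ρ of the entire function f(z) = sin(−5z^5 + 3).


Write sin(w) = (e^{iw} ± e^{−iw})/(2 or 2i), so |sin(w)| ≤ e^{|w|}. With w = −5z^5 + 3, |w| ≤ 5r^5 + 3 on |z|=r, giving M(r) ≤ e^{5r^5 + 3} and ρ ≤ 5. For the lower bound, choose z on |z|=r with -5z^5 purely imaginary of modulus 5r^5; then |sin(−5z^5 + 3)| grows like e^{5r^5}/2, so ρ ≥ 5. Hence ρ = 5.
Therefore ρ = 5.

Order ρ = 5.


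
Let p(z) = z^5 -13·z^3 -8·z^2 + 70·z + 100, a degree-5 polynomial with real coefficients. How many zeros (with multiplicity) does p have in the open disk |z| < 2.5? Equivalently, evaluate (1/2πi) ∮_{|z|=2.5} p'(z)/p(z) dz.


The zeros of p are: -2, (-2 + 1i), (-2 - 1i), (3 + 1i), (3 - 1i).
Their magnitudes are: 2, 2.236, 2.236, 3.162, 3.162.
Zeros with |z| < R = 2.5: -2, (-2 + 1i), (-2 - 1i).
Count = 3.
By the argument principle, (1/2πi) ∮_{|z|=R} p'(z)/p(z) dz equals exactly this count.

Number of zeros inside |z| < 2.5: 3.


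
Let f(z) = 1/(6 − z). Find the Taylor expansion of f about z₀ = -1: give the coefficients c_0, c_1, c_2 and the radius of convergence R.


Let w = z − z₀, so z = z₀ + w.
Then 6 − z = 6 − (z₀ + w) = (6 − z₀) − w = 7 − w.
f(z) = 1/(7 − w) = (1/(7)) · 1/(1 − w/(7)) = Σ_{n≥0} w^n / (7)^(n+1).
So c_n = 1/(7)^(n+1):
  c_0 = 1/(7)^1 = 1/7.
  c_1 = 1/(7)^2 = 1/49.
  c_2 = 1/(7)^3 = 1/343.
The series is valid for |w/d| < 1, i.e. |z − z₀| < |d|.
Radius of convergence: R = |6 − z₀| = |7| = 7 (distance from z₀ to the singularity z = 6).

c_0 = 1/7, c_1 = 1/49, c_2 = 1/343; R = 7.


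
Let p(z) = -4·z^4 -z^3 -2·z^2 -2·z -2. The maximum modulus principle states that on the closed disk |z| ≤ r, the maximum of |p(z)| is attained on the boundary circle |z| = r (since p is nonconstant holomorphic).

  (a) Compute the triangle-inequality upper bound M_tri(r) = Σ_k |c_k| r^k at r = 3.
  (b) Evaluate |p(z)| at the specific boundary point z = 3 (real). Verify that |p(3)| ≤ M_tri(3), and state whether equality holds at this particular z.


Coefficients: c_0 = -2, c_1 = -2, c_2 = -2, c_3 = -1, c_4 = -4. Radius r = 3.
Part (a). Triangle bound: M_tri(r) = Σ_k |c_k| r^k
  = |-2|·3^0 + |-2|·3^1 + |-2|·3^2 + |-1|·3^3 + |-4|·3^4
  = 2 + 6 + 18 + 27 + 324 = 377.
This bounds M(r) := max_{|z|=r} |p(z)| from above; equality holds iff all terms c_k z^k can be made to align in phase at a single z on |z|=r.
Part (b). At z = 3 (real, on the circle |z| = r):
  p(3) = (-2)·3^0 + (-2)·3^1 + (-2)·3^2 + (-1)·3^3 + (-4)·3^4 = -377.
  |p(3)| = 377.
Since all nonzero coefficients share the same sign, |p(3)| = 377 = M_tri(3); the triangle bound is attained at z = 3, so in fact M(r) = 377.

M_tri(3) = 377; |p(3)| = 377; equality at z=3: yes.


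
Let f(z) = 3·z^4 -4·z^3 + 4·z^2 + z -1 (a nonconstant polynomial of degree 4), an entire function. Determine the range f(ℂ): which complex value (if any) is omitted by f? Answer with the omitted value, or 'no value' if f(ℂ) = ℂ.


Little Picard bounds the complement of f(ℂ) to at most one point.
For every w ∈ ℂ, the equation p(z) − w = 0 is a nonconstant polynomial in z and hence has at least one root by the fundamental theorem of algebra. So p is surjective onto ℂ, omitting no value.

Omitted value: no value.


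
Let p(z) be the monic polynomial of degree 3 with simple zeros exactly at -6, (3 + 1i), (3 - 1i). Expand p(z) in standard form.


The polynomial is p(z) = ∏_{α ∈ S} (z − α), where S = {-6, (3 + 1i), (3 - 1i)}.
Expanding the product yields: p(z) = z^3 -26·z + 60.
Note conjugate pairs combine to real quadratics: (z − (3+1i))(z − (3−1i)) = z² − 6z + 10.
The resulting polynomial has degree 3 and real coefficients as required.

p(z) = z^3 -26·z + 60.


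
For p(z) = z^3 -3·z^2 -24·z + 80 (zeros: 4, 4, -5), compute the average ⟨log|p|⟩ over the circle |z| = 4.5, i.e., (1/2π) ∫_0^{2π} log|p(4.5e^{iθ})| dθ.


Zeros: -5, 4, 4; r = 4.5.
Inside |z| < r: 4, 4. Outside (|z| ≥ r): -5.
p(0) = 80, so log|p(0)| = log(80) = 4.3820.
Apply Jensen: I(r) = log|p(0)| + Σ_k log(r/|z_k|), summed over zeros inside |z| < r.
  log(r/|z_k|) for z_k = 4: log(4.5/4) = 0.1178
  log(r/|z_k|) for z_k = 4: log(4.5/4) = 0.1178
  Outside zeros (-5) contribute nothing to the Jensen sum.
Sum over inside zeros: 0.2356.
I(r) = log|p(0)| + (inside sum) = 4.3820 + 0.2356 = 4.6176.
Note: since some zeros are outside |z| ≤ r, the simplified n·log(r) form does NOT apply — only the inside zeros contribute.

I(r) ≈ 4.6176.


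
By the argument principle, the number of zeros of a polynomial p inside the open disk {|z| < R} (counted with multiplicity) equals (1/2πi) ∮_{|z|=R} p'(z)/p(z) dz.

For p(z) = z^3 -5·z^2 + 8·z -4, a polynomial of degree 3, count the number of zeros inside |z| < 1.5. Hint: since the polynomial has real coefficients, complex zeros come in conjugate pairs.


The zeros of p are: 2, 2, 1.
Their magnitudes are: 2, 2, 1.
Zeros with |z| < R = 1.5: 1.
Count = 1.
By the argument principle, (1/2πi) ∮_{|z|=R} p'(z)/p(z) dz equals exactly this count.

Number of zeros inside |z| < 1.5: 1.


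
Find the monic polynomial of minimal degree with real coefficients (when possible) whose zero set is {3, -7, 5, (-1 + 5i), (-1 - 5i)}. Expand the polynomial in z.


The polynomial is p(z) = ∏_{α ∈ S} (z − α), where S = {3, -7, 5, (-1 + 5i), (-1 - 5i)}.
Expanding the product yields: p(z) = z^5 + z^4 -17·z^3 -3·z^2 -856·z + 2730.
Note conjugate pairs combine to real quadratics: (z − (-1+5i))(z − (-1−5i)) = z² + 2z + 26.
The resulting polynomial has degree 5 and real coefficients as required.

p(z) = z^5 + z^4 -17·z^3 -3·z^2 -856·z + 2730.


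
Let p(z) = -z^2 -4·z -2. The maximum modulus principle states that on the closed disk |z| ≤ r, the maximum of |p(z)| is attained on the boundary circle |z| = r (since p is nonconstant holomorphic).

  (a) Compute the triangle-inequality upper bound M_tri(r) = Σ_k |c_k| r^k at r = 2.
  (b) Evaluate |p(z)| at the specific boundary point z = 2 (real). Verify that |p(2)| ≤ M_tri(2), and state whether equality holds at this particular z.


Coefficients: c_0 = -2, c_1 = -4, c_2 = -1. Radius r = 2.
Part (a). Triangle bound: M_tri(r) = Σ_k |c_k| r^k
  = |-2|·2^0 + |-4|·2^1 + |-1|·2^2
  = 2 + 8 + 4 = 14.
This bounds M(r) := max_{|z|=r} |p(z)| from above; equality holds iff all terms c_k z^k can be made to align in phase at a single z on |z|=r.
Part (b). At z = 2 (real, on the circle |z| = r):
  p(2) = (-2)·2^0 + (-4)·2^1 + (-1)·2^2 = -14.
  |p(2)| = 14.
Since all nonzero coefficients share the same sign, |p(2)| = 14 = M_tri(2); the triangle bound is attained at z = 2, so in fact M(r) = 14.

M_tri(2) = 14; |p(2)| = 14; equality at z=2: yes.


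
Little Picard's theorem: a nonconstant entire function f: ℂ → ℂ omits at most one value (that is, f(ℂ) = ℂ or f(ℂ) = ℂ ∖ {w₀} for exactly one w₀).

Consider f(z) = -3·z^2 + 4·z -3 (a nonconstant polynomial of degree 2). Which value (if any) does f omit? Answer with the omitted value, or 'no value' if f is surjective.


Little Picard bounds the complement of f(ℂ) to at most one point.
For every w ∈ ℂ, the equation p(z) − w = 0 is a nonconstant polynomial in z and hence has at least one root by the fundamental theorem of algebra. So p is surjective onto ℂ, omitting no value.

Omitted value: no value.


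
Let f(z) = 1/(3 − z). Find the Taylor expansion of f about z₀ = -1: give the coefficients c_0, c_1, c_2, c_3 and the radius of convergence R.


Let w = z − z₀, so z = z₀ + w.
Then 3 − z = 3 − (z₀ + w) = (3 − z₀) − w = 4 − w.
f(z) = 1/(4 − w) = (1/(4)) · 1/(1 − w/(4)) = Σ_{n≥0} w^n / (4)^(n+1).
So c_n = 1/(4)^(n+1):
  c_0 = 1/(4)^1 = 1/4.
  c_1 = 1/(4)^2 = 1/16.
  c_2 = 1/(4)^3 = 1/64.
  c_3 = 1/(4)^4 = 1/256.
The series is valid for |w/d| < 1, i.e. |z − z₀| < |d|.
Radius of convergence: R = |3 − z₀| = |4| = 4 (distance from z₀ to the singularity z = 3).

c_0 = 1/4, c_1 = 1/16, c_2 = 1/64, c_3 = 1/256; R = 4.


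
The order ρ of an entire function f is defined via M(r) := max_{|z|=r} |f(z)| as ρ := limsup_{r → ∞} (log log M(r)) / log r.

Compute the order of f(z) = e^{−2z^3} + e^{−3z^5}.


Each summand is entire of order 3 and 5 respectively (as in the single-exponential case). The order of a sum is at most the max of the orders, so ρ ≤ 5. For the lower bound: on |z|=r choose arg z so that -3z^5 is real positive; then |e^{-3z^5}| = e^{3r^5} while |e^{-2z^3}| ≤ e^{2r^3} = o(e^{3r^5}). So |f| ≥ e^{3r^5}(1 − o(1)) and ρ ≥ 5. Hence ρ = max(3, 5) = 5.
Therefore ρ = 5.

Order ρ = 5.


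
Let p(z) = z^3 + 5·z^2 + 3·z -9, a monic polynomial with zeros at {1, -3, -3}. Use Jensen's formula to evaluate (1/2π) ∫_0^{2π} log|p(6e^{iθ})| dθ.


Zeros: -3, -3, 1; r = 6.
Inside |z| < r: -3, -3, 1. Outside (|z| ≥ r): ∅.
p(0) = -9, so log|p(0)| = log(9) = 2.1972.
Apply Jensen: I(r) = log|p(0)| + Σ_k log(r/|z_k|), summed over zeros inside |z| < r.
  log(r/|z_k|) for z_k = 1: log(6/1) = 1.7918
  log(r/|z_k|) for z_k = -3: log(6/3) = 0.6931
  log(r/|z_k|) for z_k = -3: log(6/3) = 0.6931
Sum over inside zeros: 3.1781.
I(r) = log|p(0)| + (inside sum) = 2.1972 + 3.1781 = 5.3753.
Closed form (all zeros inside, monic): I(r) = n·log(r) = 3·log(6) = 5.3753. ✓

I(r) ≈ 5.3753.


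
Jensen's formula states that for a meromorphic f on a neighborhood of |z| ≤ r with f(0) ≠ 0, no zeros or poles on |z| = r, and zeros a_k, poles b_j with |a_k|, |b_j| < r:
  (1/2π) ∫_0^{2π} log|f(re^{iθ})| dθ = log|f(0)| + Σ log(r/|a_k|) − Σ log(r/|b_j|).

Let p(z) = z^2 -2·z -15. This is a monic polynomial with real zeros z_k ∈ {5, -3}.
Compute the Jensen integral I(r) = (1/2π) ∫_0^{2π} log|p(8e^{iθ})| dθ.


Zeros: -3, 5; r = 8.
Inside |z| < r: -3, 5. Outside (|z| ≥ r): ∅.
p(0) = -15, so log|p(0)| = log(15) = 2.7081.
Apply Jensen: I(r) = log|p(0)| + Σ_k log(r/|z_k|), summed over zeros inside |z| < r.
  log(r/|z_k|) for z_k = 5: log(8/5) = 0.4700
  log(r/|z_k|) for z_k = -3: log(8/3) = 0.9808
Sum over inside zeros: 1.4508.
I(r) = log|p(0)| + (inside sum) = 2.7081 + 1.4508 = 4.1589.
Closed form (all zeros inside, monic): I(r) = n·log(r) = 2·log(8) = 4.1589. ✓

I(r) ≈ 4.1589.


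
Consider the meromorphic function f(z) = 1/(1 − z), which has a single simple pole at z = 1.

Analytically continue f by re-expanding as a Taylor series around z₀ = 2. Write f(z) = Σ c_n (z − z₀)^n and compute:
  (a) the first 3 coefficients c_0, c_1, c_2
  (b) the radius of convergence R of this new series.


Let w = z − z₀, so z = z₀ + w.
Then 1 − z = 1 − (z₀ + w) = (1 − z₀) − w = -1 − w.
f(z) = 1/(-1 − w) = (1/(-1)) · 1/(1 − w/(-1)) = Σ_{n≥0} w^n / (-1)^(n+1).
So c_n = 1/(-1)^(n+1):
  c_0 = 1/(-1)^1 = -1.
  c_1 = 1/(-1)^2 = 1.
  c_2 = 1/(-1)^3 = -1.
The series is valid for |w/d| < 1, i.e. |z − z₀| < |d|.
Radius of convergence: R = |1 − z₀| = |-1| = 1 (distance from z₀ to the singularity z = 1).

c_0 = -1, c_1 = 1, c_2 = -1; R = 1.


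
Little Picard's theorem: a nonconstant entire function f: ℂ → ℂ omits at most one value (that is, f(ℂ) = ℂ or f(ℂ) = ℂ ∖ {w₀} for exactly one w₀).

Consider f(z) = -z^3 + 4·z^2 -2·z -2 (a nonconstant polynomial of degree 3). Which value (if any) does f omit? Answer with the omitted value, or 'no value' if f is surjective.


Little Picard bounds the complement of f(ℂ) to at most one point.
For every w ∈ ℂ, the equation p(z) − w = 0 is a nonconstant polynomial in z and hence has at least one root by the fundamental theorem of algebra. So p is surjective onto ℂ, omitting no value.

Omitted value: no value.


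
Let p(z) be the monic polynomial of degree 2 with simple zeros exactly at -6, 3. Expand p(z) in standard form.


The polynomial is p(z) = ∏_{α ∈ S} (z − α), where S = {-6, 3}.
Expanding the product yields: p(z) = z^2 + 3·z -18.
The resulting polynomial has degree 2 and real coefficients as required.

p(z) = z^2 + 3·z -18.


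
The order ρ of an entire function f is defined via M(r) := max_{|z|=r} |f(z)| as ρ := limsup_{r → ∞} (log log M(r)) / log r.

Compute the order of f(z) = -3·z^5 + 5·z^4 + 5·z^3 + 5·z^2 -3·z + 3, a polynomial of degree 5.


|f(z)| ≤ Σ|c_k|·r^k = O(r^5) as r → ∞. Polynomial growth is O(e^{r^ε}) for every ε > 0 (since r^5/e^{r^ε} → 0), so ρ ≤ ε for all ε > 0, i.e. ρ = 0. Every nonconstant polynomial has order 0.
Therefore ρ = 0.

Order ρ = 0.


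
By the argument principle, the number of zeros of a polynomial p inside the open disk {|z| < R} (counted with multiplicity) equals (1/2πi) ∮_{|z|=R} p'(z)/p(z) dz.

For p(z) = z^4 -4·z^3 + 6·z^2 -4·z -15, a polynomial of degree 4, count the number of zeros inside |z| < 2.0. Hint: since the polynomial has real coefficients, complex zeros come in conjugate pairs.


The zeros of p are: (1 + 2i), (1 - 2i), -1, 3.
Their magnitudes are: 2.236, 2.236, 1, 3.
Zeros with |z| < R = 2.0: -1.
Count = 1.
By the argument principle, (1/2πi) ∮_{|z|=R} p'(z)/p(z) dz equals exactly this count.

Number of zeros inside |z| < 2.0: 1.


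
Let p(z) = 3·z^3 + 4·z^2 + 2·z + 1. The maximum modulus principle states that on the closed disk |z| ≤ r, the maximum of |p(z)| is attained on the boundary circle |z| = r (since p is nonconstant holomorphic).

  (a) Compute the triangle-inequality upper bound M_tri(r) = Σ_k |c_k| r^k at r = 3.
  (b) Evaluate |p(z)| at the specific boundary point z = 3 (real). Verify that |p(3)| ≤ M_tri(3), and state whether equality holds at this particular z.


Coefficients: c_0 = 1, c_1 = 2, c_2 = 4, c_3 = 3. Radius r = 3.
Part (a). Triangle bound: M_tri(r) = Σ_k |c_k| r^k
  = |1|·3^0 + |2|·3^1 + |4|·3^2 + |3|·3^3
  = 1 + 6 + 36 + 81 = 124.
This bounds M(r) := max_{|z|=r} |p(z)| from above; equality holds iff all terms c_k z^k can be made to align in phase at a single z on |z|=r.
Part (b). At z = 3 (real, on the circle |z| = r):
  p(3) = (1)·3^0 + (2)·3^1 + (4)·3^2 + (3)·3^3 = 124.
  |p(3)| = 124.
Since all nonzero coefficients share the same sign, |p(3)| = 124 = M_tri(3); the triangle bound is attained at z = 3, so in fact M(r) = 124.

M_tri(3) = 124; |p(3)| = 124; equality at z=3: yes.


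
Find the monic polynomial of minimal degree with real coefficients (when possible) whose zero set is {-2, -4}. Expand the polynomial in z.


The polynomial is p(z) = ∏_{α ∈ S} (z − α), where S = {-2, -4}.
Expanding the product yields: p(z) = z^2 + 6·z + 8.
The resulting polynomial has degree 2 and real coefficients as required.

p(z) = z^2 + 6·z + 8.


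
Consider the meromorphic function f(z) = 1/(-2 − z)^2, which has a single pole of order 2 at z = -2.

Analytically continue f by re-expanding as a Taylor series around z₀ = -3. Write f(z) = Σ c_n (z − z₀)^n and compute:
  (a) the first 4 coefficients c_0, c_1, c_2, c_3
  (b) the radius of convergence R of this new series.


Let w = z − z₀, so z = z₀ + w.
Then -2 − z = -2 − (z₀ + w) = (-2 − z₀) − w = 1 − w.
f(z) = 1/(1 − w)^2 = (1/(1)^2) · (1 − w/(1))^{−2}.
By the binomial series (1−u)^{−2} = Σ_{n≥0} C(n+1, 1) u^n for |u|<1, with u = w/(1):
  c_n = C(n+1, 1) / (1)^(n+2).
  c_0 = 1/(1)^2 = 1.
  c_1 = 2/(1)^3 = 2.
  c_2 = 3/(1)^4 = 3.
  c_3 = 4/(1)^5 = 4.
The series is valid for |w/d| < 1, i.e. |z − z₀| < |d|.
Radius of convergence: R = |-2 − z₀| = |1| = 1 (distance from z₀ to the singularity z = -2).

c_0 = 1, c_1 = 2, c_2 = 3, c_3 = 4; R = 1.


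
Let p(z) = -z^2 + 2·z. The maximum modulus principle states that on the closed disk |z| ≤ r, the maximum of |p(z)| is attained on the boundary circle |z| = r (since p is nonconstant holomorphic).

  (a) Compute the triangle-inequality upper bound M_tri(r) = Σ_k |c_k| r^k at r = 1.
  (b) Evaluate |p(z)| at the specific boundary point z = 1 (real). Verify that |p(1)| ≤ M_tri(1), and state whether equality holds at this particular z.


Coefficients: c_0 = 0, c_1 = 2, c_2 = -1. Radius r = 1.
Part (a). Triangle bound: M_tri(r) = Σ_k |c_k| r^k
  = |0|·1^0 + |2|·1^1 + |-1|·1^2
  = 0 + 2 + 1 = 3.
This bounds M(r) := max_{|z|=r} |p(z)| from above; equality holds iff all terms c_k z^k can be made to align in phase at a single z on |z|=r.
Part (b). At z = 1 (real, on the circle |z| = r):
  p(1) = (0)·1^0 + (2)·1^1 + (-1)·1^2 = 1.
  |p(1)| = 1.
Check: |p(1)| = 1 ≤ 3 = M_tri(1). ✓ Equality does not hold at z = 1 (the coefficients have mixed signs, so the terms do not all align in phase there).

M_tri(1) = 3; |p(1)| = 1; equality at z=1: no.


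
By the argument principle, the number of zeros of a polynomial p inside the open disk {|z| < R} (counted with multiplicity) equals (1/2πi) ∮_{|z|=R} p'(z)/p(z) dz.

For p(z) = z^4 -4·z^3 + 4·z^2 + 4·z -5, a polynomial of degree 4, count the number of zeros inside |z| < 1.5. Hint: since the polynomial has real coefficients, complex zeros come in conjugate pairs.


The zeros of p are: -1, 1, (2 + 1i), (2 - 1i).
Their magnitudes are: 1, 1, 2.236, 2.236.
Zeros with |z| < R = 1.5: -1, 1.
Count = 2.
By the argument principle, (1/2πi) ∮_{|z|=R} p'(z)/p(z) dz equals exactly this count.

Number of zeros inside |z| < 1.5: 2.


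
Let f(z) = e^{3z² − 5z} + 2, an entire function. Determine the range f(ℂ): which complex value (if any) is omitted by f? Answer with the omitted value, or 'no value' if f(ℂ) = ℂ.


Little Picard bounds the complement of f(ℂ) to at most one point.
The exponent g(z) = 3z² − 5z is a nonconstant polynomial, hence surjective onto ℂ. So e^{g(z)} takes every value in {e^w : w ∈ ℂ} = ℂ ∖ {0}. Adding 2 shifts the range to ℂ ∖ {2}. f omits exactly 2.

Omitted value: 2.


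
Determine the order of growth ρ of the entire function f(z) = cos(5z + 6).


cos(w) is a linear combination of e^{iw} and e^{−iw} (or e^w, e^{−w} in the hyperbolic case), so |cos(w)| ≤ e^{|w|}. With w = 5z + 6, |w| ≤ 5|z| + 6 = 5r + 6 on |z| = r, giving M(r) ≤ e^{5r + 6}, so ρ ≤ 1. On a suitable ray (z = it for sin/cos; z = t for sinh/cosh, t real → ∞), |cos(5z + 6)| grows like e^{5|t|}/2, so ρ ≥ 1. Hence ρ = 1.
Therefore ρ = 1.

Order ρ = 1.


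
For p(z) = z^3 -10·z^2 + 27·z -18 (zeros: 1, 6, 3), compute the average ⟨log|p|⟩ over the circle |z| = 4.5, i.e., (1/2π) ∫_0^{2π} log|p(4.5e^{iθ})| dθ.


Zeros: 1, 3, 6; r = 4.5.
Inside |z| < r: 1, 3. Outside (|z| ≥ r): 6.
p(0) = -18, so log|p(0)| = log(18) = 2.8904.
Apply Jensen: I(r) = log|p(0)| + Σ_k log(r/|z_k|), summed over zeros inside |z| < r.
  log(r/|z_k|) for z_k = 1: log(4.5/1) = 1.5041
  log(r/|z_k|) for z_k = 3: log(4.5/3) = 0.4055
  Outside zeros (6) contribute nothing to the Jensen sum.
Sum over inside zeros: 1.9095.
I(r) = log|p(0)| + (inside sum) = 2.8904 + 1.9095 = 4.7999.
Note: since some zeros are outside |z| ≤ r, the simplified n·log(r) form does NOT apply — only the inside zeros contribute.

I(r) ≈ 4.7999.


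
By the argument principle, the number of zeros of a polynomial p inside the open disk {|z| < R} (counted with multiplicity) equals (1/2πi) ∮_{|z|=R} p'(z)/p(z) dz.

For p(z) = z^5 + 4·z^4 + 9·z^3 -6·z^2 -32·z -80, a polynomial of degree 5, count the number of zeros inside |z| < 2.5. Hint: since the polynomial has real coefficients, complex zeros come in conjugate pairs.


The zeros of p are: (-1 + 2i), (-1 - 2i), (-2 + 2i), (-2 - 2i), 2.
Their magnitudes are: 2.236, 2.236, 2.828, 2.828, 2.
Zeros with |z| < R = 2.5: (-1 + 2i), (-1 - 2i), 2.
Count = 3.
By the argument principle, (1/2πi) ∮_{|z|=R} p'(z)/p(z) dz equals exactly this count.

Number of zeros inside |z| < 2.5: 3.


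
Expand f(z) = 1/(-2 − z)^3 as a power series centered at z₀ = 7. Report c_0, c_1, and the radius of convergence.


Let w = z − z₀, so z = z₀ + w.
Then -2 − z = -2 − (z₀ + w) = (-2 − z₀) − w = -9 − w.
f(z) = 1/(-9 − w)^3 = (1/(-9)^3) · (1 − w/(-9))^{−3}.
By the binomial series (1−u)^{−3} = Σ_{n≥0} C(n+2, 2) u^n for |u|<1, with u = w/(-9):
  c_n = C(n+2, 2) / (-9)^(n+3).
  c_0 = 1/(-9)^3 = -1/729.
  c_1 = 3/(-9)^4 = 1/2187.
The series is valid for |w/d| < 1, i.e. |z − z₀| < |d|.
Radius of convergence: R = |-2 − z₀| = |-9| = 9 (distance from z₀ to the singularity z = -2).

c_0 = -1/729, c_1 = 1/2187; R = 9.


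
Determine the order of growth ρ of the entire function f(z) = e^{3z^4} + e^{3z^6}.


Each summand is entire of order 4 and 6 respectively (as in the single-exponential case). The order of a sum is at most the max of the orders, so ρ ≤ 6. For the lower bound: on |z|=r choose arg z so that 3z^6 is real positive; then |e^{3z^6}| = e^{3r^6} while |e^{3z^4}| ≤ e^{3r^4} = o(e^{3r^6}). So |f| ≥ e^{3r^6}(1 − o(1)) and ρ ≥ 6. Hence ρ = max(4, 6) = 6.
Therefore ρ = 6.

Order ρ = 6.


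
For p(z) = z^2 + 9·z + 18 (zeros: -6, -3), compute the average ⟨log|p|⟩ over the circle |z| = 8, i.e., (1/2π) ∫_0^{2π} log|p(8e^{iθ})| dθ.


Zeros: -6, -3; r = 8.
Inside |z| < r: -6, -3. Outside (|z| ≥ r): ∅.
p(0) = 18, so log|p(0)| = log(18) = 2.8904.
Apply Jensen: I(r) = log|p(0)| + Σ_k log(r/|z_k|), summed over zeros inside |z| < r.
  log(r/|z_k|) for z_k = -6: log(8/6) = 0.2877
  log(r/|z_k|) for z_k = -3: log(8/3) = 0.9808
Sum over inside zeros: 1.2685.
I(r) = log|p(0)| + (inside sum) = 2.8904 + 1.2685 = 4.1589.
Closed form (all zeros inside, monic): I(r) = n·log(r) = 2·log(8) = 4.1589. ✓

I(r) ≈ 4.1589.


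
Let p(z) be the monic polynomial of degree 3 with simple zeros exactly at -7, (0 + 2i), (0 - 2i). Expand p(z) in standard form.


The polynomial is p(z) = ∏_{α ∈ S} (z − α), where S = {-7, (0 + 2i), (0 - 2i)}.
Expanding the product yields: p(z) = z^3 + 7·z^2 + 4·z + 28.
Note conjugate pairs combine to real quadratics: (z − (0+2i))(z − (0−2i)) = z² + 4.
The resulting polynomial has degree 3 and real coefficients as required.

p(z) = z^3 + 7·z^2 + 4·z + 28.


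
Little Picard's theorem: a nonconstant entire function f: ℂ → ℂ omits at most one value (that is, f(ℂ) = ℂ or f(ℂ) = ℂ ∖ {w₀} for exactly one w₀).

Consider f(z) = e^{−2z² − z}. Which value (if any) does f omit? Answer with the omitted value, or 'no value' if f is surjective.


Little Picard bounds the complement of f(ℂ) to at most one point.
The exponent g(z) = −2z² − z is a nonconstant polynomial, hence surjective onto ℂ. So e^{g(z)} takes every value in {e^w : w ∈ ℂ} = ℂ ∖ {0}. Adding 0 shifts the range to ℂ ∖ {0}. f omits exactly 0.

Omitted value: 0.


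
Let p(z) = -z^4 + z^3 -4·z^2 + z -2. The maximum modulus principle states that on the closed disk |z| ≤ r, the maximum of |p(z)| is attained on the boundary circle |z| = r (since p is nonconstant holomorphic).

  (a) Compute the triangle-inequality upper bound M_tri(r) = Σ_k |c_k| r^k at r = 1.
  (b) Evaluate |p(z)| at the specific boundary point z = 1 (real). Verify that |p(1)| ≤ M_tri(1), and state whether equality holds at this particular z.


Coefficients: c_0 = -2, c_1 = 1, c_2 = -4, c_3 = 1, c_4 = -1. Radius r = 1.
Part (a). Triangle bound: M_tri(r) = Σ_k |c_k| r^k
  = |-2|·1^0 + |1|·1^1 + |-4|·1^2 + |1|·1^3 + |-1|·1^4
  = 2 + 1 + 4 + 1 + 1 = 9.
This bounds M(r) := max_{|z|=r} |p(z)| from above; equality holds iff all terms c_k z^k can be made to align in phase at a single z on |z|=r.
Part (b). At z = 1 (real, on the circle |z| = r):
  p(1) = (-2)·1^0 + (1)·1^1 + (-4)·1^2 + (1)·1^3 + (-1)·1^4 = -5.
  |p(1)| = 5.
Check: |p(1)| = 5 ≤ 9 = M_tri(1). ✓ Equality does not hold at z = 1 (the coefficients have mixed signs, so the terms do not all align in phase there).

M_tri(1) = 9; |p(1)| = 5; equality at z=1: no.


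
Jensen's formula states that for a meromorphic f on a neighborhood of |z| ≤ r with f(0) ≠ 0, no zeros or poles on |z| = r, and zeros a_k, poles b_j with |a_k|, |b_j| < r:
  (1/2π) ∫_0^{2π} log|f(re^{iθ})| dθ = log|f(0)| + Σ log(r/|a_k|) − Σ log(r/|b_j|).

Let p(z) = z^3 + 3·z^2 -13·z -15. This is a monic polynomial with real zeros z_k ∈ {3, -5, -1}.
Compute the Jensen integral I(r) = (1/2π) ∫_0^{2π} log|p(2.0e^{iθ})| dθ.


Zeros: -5, -1, 3; r = 2.0.
Inside |z| < r: -1. Outside (|z| ≥ r): -5, 3.
p(0) = -15, so log|p(0)| = log(15) = 2.7081.
Apply Jensen: I(r) = log|p(0)| + Σ_k log(r/|z_k|), summed over zeros inside |z| < r.
  log(r/|z_k|) for z_k = -1: log(2.0/1) = 0.6931
  Outside zeros (-5, 3) contribute nothing to the Jensen sum.
Sum over inside zeros: 0.6931.
I(r) = log|p(0)| + (inside sum) = 2.7081 + 0.6931 = 3.4012.
Note: since some zeros are outside |z| ≤ r, the simplified n·log(r) form does NOT apply — only the inside zeros contribute.

I(r) ≈ 3.4012.


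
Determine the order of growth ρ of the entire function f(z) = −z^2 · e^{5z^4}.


M(r) = max_{|z|=r} |-1|·|z|^2·|e^{5z^4}| = 1·r^2 · e^{5r^4} (the factors attain their maxima compatibly on |z|=r). Then log M(r) = log 1 + 2·log r + 5r^4, dominated by the last term, so log log M(r) ~ 4·log r. The polynomial factor -1z^2 contributes only a log r term and does not affect the order. ρ = 4.
Therefore ρ = 4.

Order ρ = 4.


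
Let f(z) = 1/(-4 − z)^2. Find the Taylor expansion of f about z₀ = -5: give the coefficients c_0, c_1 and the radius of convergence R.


Let w = z − z₀, so z = z₀ + w.
Then -4 − z = -4 − (z₀ + w) = (-4 − z₀) − w = 1 − w.
f(z) = 1/(1 − w)^2 = (1/(1)^2) · (1 − w/(1))^{−2}.
By the binomial series (1−u)^{−2} = Σ_{n≥0} C(n+1, 1) u^n for |u|<1, with u = w/(1):
  c_n = C(n+1, 1) / (1)^(n+2).
  c_0 = 1/(1)^2 = 1.
  c_1 = 2/(1)^3 = 2.
The series is valid for |w/d| < 1, i.e. |z − z₀| < |d|.
Radius of convergence: R = |-4 − z₀| = |1| = 1 (distance from z₀ to the singularity z = -4).

c_0 = 1, c_1 = 2; R = 1.


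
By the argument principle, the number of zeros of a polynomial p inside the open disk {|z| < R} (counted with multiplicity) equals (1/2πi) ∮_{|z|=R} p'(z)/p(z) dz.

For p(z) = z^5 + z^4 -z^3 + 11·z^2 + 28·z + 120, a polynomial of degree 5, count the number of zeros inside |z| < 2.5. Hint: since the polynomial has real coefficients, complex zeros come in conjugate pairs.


The zeros of p are: (2 + 2i), (2 - 2i), -3, (-1 + 2i), (-1 - 2i).
Their magnitudes are: 2.828, 2.828, 3, 2.236, 2.236.
Zeros with |z| < R = 2.5: (-1 + 2i), (-1 - 2i).
Count = 2.
By the argument principle, (1/2πi) ∮_{|z|=R} p'(z)/p(z) dz equals exactly this count.

Number of zeros inside |z| < 2.5: 2.


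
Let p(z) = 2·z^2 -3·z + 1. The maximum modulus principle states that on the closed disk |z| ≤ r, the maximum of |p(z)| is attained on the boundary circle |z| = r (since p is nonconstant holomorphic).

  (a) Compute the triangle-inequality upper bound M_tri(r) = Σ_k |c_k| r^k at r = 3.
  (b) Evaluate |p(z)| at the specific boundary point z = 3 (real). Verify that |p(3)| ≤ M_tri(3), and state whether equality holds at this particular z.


Coefficients: c_0 = 1, c_1 = -3, c_2 = 2. Radius r = 3.
Part (a). Triangle bound: M_tri(r) = Σ_k |c_k| r^k
  = |1|·3^0 + |-3|·3^1 + |2|·3^2
  = 1 + 9 + 18 = 28.
This bounds M(r) := max_{|z|=r} |p(z)| from above; equality holds iff all terms c_k z^k can be made to align in phase at a single z on |z|=r.
Part (b). At z = 3 (real, on the circle |z| = r):
  p(3) = (1)·3^0 + (-3)·3^1 + (2)·3^2 = 10.
  |p(3)| = 10.
Check: |p(3)| = 10 ≤ 28 = M_tri(3). ✓ Equality does not hold at z = 3 (the coefficients have mixed signs, so the terms do not all align in phase there).

M_tri(3) = 28; |p(3)| = 10; equality at z=3: no.


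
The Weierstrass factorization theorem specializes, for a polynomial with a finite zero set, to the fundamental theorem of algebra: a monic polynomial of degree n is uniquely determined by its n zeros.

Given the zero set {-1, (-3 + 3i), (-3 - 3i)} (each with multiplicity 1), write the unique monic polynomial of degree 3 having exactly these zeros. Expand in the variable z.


The polynomial is p(z) = ∏_{α ∈ S} (z − α), where S = {-1, (-3 + 3i), (-3 - 3i)}.
Expanding the product yields: p(z) = z^3 + 7·z^2 + 24·z + 18.
Note conjugate pairs combine to real quadratics: (z − (-3+3i))(z − (-3−3i)) = z² + 6z + 18.
The resulting polynomial has degree 3 and real coefficients as required.

p(z) = z^3 + 7·z^2 + 24·z + 18.
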